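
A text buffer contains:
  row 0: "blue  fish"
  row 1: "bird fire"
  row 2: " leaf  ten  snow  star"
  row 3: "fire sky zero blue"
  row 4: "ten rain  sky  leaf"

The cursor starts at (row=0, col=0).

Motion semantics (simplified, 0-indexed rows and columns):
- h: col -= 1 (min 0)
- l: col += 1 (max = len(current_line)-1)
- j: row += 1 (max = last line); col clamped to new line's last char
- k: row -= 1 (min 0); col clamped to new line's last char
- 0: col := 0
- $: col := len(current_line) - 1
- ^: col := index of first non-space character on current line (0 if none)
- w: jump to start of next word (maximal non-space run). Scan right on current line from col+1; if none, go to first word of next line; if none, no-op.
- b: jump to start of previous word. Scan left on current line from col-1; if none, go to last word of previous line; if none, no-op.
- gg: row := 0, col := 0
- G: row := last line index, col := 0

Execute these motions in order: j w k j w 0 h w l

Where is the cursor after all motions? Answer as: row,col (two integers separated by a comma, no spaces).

Answer: 2,2

Derivation:
After 1 (j): row=1 col=0 char='b'
After 2 (w): row=1 col=5 char='f'
After 3 (k): row=0 col=5 char='_'
After 4 (j): row=1 col=5 char='f'
After 5 (w): row=2 col=1 char='l'
After 6 (0): row=2 col=0 char='_'
After 7 (h): row=2 col=0 char='_'
After 8 (w): row=2 col=1 char='l'
After 9 (l): row=2 col=2 char='e'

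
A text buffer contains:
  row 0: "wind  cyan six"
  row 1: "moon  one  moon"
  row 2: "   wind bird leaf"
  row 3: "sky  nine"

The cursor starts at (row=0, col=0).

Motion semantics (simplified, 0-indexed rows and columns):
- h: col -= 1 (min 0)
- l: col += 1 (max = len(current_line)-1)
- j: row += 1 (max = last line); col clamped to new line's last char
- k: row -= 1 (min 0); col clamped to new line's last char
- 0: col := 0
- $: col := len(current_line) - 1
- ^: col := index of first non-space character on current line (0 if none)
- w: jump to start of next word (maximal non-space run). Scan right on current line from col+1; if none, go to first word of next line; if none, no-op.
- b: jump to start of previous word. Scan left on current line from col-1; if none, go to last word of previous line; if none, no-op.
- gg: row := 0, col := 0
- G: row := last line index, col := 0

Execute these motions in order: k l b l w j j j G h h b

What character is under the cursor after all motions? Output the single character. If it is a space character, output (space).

Answer: l

Derivation:
After 1 (k): row=0 col=0 char='w'
After 2 (l): row=0 col=1 char='i'
After 3 (b): row=0 col=0 char='w'
After 4 (l): row=0 col=1 char='i'
After 5 (w): row=0 col=6 char='c'
After 6 (j): row=1 col=6 char='o'
After 7 (j): row=2 col=6 char='d'
After 8 (j): row=3 col=6 char='i'
After 9 (G): row=3 col=0 char='s'
After 10 (h): row=3 col=0 char='s'
After 11 (h): row=3 col=0 char='s'
After 12 (b): row=2 col=13 char='l'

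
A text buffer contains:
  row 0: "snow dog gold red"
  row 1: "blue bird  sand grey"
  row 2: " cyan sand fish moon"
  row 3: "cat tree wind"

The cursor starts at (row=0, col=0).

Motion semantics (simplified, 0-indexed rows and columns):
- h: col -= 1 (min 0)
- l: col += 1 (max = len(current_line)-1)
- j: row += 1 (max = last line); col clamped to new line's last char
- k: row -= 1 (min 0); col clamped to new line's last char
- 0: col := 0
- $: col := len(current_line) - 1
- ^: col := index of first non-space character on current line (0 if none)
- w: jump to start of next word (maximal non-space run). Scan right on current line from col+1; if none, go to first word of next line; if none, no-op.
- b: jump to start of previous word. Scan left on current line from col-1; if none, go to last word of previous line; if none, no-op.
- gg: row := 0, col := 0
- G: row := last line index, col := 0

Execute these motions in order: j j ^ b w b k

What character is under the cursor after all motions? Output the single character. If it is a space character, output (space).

After 1 (j): row=1 col=0 char='b'
After 2 (j): row=2 col=0 char='_'
After 3 (^): row=2 col=1 char='c'
After 4 (b): row=1 col=16 char='g'
After 5 (w): row=2 col=1 char='c'
After 6 (b): row=1 col=16 char='g'
After 7 (k): row=0 col=16 char='d'

Answer: d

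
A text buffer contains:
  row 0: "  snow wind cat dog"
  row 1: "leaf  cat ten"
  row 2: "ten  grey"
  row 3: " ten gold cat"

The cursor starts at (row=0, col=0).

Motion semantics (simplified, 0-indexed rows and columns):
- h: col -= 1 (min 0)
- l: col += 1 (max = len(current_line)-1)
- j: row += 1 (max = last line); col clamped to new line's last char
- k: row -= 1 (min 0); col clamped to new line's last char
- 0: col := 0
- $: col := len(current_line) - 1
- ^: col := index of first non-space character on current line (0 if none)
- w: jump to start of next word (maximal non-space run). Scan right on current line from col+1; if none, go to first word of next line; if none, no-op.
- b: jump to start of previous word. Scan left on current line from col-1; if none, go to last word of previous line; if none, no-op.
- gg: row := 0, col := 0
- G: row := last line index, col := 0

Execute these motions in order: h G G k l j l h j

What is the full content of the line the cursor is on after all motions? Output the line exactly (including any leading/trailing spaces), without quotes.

After 1 (h): row=0 col=0 char='_'
After 2 (G): row=3 col=0 char='_'
After 3 (G): row=3 col=0 char='_'
After 4 (k): row=2 col=0 char='t'
After 5 (l): row=2 col=1 char='e'
After 6 (j): row=3 col=1 char='t'
After 7 (l): row=3 col=2 char='e'
After 8 (h): row=3 col=1 char='t'
After 9 (j): row=3 col=1 char='t'

Answer:  ten gold cat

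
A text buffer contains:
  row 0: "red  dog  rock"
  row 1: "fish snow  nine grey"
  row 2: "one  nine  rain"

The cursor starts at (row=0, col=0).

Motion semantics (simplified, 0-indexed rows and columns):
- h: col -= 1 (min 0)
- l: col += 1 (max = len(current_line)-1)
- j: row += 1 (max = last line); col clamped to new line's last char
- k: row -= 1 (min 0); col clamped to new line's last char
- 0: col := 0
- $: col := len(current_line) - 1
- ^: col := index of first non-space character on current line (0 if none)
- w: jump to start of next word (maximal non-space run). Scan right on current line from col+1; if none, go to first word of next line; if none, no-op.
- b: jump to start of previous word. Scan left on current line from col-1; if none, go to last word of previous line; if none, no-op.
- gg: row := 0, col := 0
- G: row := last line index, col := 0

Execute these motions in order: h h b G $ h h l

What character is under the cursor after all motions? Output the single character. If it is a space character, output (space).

After 1 (h): row=0 col=0 char='r'
After 2 (h): row=0 col=0 char='r'
After 3 (b): row=0 col=0 char='r'
After 4 (G): row=2 col=0 char='o'
After 5 ($): row=2 col=14 char='n'
After 6 (h): row=2 col=13 char='i'
After 7 (h): row=2 col=12 char='a'
After 8 (l): row=2 col=13 char='i'

Answer: i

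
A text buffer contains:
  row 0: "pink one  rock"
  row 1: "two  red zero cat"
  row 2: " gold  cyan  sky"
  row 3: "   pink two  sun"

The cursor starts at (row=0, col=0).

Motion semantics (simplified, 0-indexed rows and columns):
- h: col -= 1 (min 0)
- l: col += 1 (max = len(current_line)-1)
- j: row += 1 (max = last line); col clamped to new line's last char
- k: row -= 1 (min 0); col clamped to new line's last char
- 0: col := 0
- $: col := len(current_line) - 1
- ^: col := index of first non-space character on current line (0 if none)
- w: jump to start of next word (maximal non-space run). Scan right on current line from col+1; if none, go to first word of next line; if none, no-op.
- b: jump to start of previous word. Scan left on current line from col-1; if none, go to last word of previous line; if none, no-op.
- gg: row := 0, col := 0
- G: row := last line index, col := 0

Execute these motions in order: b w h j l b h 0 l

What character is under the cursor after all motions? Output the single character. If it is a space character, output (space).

After 1 (b): row=0 col=0 char='p'
After 2 (w): row=0 col=5 char='o'
After 3 (h): row=0 col=4 char='_'
After 4 (j): row=1 col=4 char='_'
After 5 (l): row=1 col=5 char='r'
After 6 (b): row=1 col=0 char='t'
After 7 (h): row=1 col=0 char='t'
After 8 (0): row=1 col=0 char='t'
After 9 (l): row=1 col=1 char='w'

Answer: w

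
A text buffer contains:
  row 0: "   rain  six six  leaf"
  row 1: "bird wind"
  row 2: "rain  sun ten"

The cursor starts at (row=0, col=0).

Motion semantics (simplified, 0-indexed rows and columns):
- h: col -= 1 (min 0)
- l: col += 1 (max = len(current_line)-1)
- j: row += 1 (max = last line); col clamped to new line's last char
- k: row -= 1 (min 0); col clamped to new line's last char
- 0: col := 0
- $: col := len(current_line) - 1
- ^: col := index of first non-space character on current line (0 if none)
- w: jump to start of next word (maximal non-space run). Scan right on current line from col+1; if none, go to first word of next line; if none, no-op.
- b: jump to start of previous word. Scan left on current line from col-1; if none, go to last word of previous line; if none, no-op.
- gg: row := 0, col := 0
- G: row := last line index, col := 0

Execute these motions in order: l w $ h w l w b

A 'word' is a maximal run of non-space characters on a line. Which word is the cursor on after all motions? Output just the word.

After 1 (l): row=0 col=1 char='_'
After 2 (w): row=0 col=3 char='r'
After 3 ($): row=0 col=21 char='f'
After 4 (h): row=0 col=20 char='a'
After 5 (w): row=1 col=0 char='b'
After 6 (l): row=1 col=1 char='i'
After 7 (w): row=1 col=5 char='w'
After 8 (b): row=1 col=0 char='b'

Answer: bird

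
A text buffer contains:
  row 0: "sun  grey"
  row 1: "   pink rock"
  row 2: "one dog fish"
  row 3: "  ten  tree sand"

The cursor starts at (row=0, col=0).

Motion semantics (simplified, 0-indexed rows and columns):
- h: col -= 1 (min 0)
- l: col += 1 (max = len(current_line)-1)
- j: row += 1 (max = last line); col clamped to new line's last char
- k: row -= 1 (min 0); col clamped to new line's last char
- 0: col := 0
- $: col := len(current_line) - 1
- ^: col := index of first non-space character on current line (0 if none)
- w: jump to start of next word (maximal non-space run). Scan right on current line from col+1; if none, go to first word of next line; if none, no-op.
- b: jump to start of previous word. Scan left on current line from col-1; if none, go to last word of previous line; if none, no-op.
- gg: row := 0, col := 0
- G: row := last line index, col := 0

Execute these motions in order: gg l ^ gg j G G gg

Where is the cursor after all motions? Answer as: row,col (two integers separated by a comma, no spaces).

After 1 (gg): row=0 col=0 char='s'
After 2 (l): row=0 col=1 char='u'
After 3 (^): row=0 col=0 char='s'
After 4 (gg): row=0 col=0 char='s'
After 5 (j): row=1 col=0 char='_'
After 6 (G): row=3 col=0 char='_'
After 7 (G): row=3 col=0 char='_'
After 8 (gg): row=0 col=0 char='s'

Answer: 0,0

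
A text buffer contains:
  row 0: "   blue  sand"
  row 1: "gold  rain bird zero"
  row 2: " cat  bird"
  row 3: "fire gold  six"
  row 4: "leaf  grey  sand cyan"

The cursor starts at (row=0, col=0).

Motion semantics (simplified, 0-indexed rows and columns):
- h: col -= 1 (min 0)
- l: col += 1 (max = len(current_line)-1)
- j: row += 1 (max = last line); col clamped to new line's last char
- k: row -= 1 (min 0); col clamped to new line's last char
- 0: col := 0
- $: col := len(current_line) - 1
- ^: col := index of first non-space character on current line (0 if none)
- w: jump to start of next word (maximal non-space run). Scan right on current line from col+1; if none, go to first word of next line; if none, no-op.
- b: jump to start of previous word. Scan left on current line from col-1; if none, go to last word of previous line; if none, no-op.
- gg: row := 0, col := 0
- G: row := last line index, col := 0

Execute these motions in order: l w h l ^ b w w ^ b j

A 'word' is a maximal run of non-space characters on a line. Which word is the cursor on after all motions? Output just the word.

Answer: rain

Derivation:
After 1 (l): row=0 col=1 char='_'
After 2 (w): row=0 col=3 char='b'
After 3 (h): row=0 col=2 char='_'
After 4 (l): row=0 col=3 char='b'
After 5 (^): row=0 col=3 char='b'
After 6 (b): row=0 col=3 char='b'
After 7 (w): row=0 col=9 char='s'
After 8 (w): row=1 col=0 char='g'
After 9 (^): row=1 col=0 char='g'
After 10 (b): row=0 col=9 char='s'
After 11 (j): row=1 col=9 char='n'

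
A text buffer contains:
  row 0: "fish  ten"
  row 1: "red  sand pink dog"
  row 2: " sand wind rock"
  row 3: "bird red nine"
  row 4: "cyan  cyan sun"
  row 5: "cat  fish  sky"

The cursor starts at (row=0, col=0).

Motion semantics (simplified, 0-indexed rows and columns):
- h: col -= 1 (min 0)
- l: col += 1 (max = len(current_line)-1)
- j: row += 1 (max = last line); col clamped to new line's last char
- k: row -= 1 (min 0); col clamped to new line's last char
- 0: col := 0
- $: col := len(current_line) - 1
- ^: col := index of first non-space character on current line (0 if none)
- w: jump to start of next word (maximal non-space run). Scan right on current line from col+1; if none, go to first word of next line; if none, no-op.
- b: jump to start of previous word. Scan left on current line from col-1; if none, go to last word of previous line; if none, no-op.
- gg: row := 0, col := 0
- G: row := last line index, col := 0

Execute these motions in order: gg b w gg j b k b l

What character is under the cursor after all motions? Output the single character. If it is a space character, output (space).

Answer: i

Derivation:
After 1 (gg): row=0 col=0 char='f'
After 2 (b): row=0 col=0 char='f'
After 3 (w): row=0 col=6 char='t'
After 4 (gg): row=0 col=0 char='f'
After 5 (j): row=1 col=0 char='r'
After 6 (b): row=0 col=6 char='t'
After 7 (k): row=0 col=6 char='t'
After 8 (b): row=0 col=0 char='f'
After 9 (l): row=0 col=1 char='i'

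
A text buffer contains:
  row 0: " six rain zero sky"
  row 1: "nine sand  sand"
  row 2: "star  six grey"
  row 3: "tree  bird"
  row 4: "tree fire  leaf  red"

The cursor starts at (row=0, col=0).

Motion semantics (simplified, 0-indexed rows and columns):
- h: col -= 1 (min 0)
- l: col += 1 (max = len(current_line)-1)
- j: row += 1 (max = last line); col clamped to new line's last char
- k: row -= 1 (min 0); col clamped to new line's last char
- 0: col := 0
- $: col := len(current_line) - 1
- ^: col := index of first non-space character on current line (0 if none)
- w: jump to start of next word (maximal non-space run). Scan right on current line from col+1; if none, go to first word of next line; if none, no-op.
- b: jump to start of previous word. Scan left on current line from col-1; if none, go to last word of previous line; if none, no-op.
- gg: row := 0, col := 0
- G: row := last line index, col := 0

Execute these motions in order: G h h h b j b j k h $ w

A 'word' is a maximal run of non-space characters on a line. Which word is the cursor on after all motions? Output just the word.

Answer: tree

Derivation:
After 1 (G): row=4 col=0 char='t'
After 2 (h): row=4 col=0 char='t'
After 3 (h): row=4 col=0 char='t'
After 4 (h): row=4 col=0 char='t'
After 5 (b): row=3 col=6 char='b'
After 6 (j): row=4 col=6 char='i'
After 7 (b): row=4 col=5 char='f'
After 8 (j): row=4 col=5 char='f'
After 9 (k): row=3 col=5 char='_'
After 10 (h): row=3 col=4 char='_'
After 11 ($): row=3 col=9 char='d'
After 12 (w): row=4 col=0 char='t'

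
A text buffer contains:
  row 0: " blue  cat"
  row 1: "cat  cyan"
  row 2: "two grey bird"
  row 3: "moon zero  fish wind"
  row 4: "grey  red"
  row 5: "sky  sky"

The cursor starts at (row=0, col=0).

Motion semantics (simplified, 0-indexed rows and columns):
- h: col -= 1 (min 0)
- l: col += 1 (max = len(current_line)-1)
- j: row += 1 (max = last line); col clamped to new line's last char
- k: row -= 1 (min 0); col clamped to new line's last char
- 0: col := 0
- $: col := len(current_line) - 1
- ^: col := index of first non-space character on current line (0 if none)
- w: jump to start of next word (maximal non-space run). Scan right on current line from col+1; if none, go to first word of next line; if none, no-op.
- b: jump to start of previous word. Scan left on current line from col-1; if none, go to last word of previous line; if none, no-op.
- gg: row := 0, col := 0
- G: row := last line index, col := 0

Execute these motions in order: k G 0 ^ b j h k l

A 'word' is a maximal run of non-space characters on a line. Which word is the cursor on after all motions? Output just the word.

Answer: red

Derivation:
After 1 (k): row=0 col=0 char='_'
After 2 (G): row=5 col=0 char='s'
After 3 (0): row=5 col=0 char='s'
After 4 (^): row=5 col=0 char='s'
After 5 (b): row=4 col=6 char='r'
After 6 (j): row=5 col=6 char='k'
After 7 (h): row=5 col=5 char='s'
After 8 (k): row=4 col=5 char='_'
After 9 (l): row=4 col=6 char='r'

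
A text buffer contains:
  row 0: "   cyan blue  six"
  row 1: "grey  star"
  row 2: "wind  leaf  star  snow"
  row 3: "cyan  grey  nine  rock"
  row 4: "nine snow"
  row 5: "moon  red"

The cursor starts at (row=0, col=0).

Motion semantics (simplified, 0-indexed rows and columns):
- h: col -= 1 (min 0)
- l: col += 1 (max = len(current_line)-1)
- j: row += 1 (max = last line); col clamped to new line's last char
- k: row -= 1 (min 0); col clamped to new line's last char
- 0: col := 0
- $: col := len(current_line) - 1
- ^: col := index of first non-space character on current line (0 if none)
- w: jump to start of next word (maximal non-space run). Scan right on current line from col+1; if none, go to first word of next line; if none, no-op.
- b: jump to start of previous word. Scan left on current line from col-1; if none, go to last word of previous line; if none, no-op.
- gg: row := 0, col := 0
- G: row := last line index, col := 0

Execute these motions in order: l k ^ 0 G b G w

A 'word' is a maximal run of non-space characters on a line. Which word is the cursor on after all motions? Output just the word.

After 1 (l): row=0 col=1 char='_'
After 2 (k): row=0 col=1 char='_'
After 3 (^): row=0 col=3 char='c'
After 4 (0): row=0 col=0 char='_'
After 5 (G): row=5 col=0 char='m'
After 6 (b): row=4 col=5 char='s'
After 7 (G): row=5 col=0 char='m'
After 8 (w): row=5 col=6 char='r'

Answer: red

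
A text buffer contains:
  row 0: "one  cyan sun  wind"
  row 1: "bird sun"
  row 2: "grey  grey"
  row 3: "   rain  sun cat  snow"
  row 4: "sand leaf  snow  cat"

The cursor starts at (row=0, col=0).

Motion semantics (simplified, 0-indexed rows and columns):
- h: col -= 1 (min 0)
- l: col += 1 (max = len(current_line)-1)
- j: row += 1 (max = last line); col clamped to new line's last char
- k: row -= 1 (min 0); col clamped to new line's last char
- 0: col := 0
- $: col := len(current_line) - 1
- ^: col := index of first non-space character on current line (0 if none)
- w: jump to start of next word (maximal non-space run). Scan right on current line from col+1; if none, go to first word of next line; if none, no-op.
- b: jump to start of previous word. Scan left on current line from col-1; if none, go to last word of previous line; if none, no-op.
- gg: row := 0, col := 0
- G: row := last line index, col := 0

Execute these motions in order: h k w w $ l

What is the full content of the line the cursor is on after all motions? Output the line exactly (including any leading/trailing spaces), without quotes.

After 1 (h): row=0 col=0 char='o'
After 2 (k): row=0 col=0 char='o'
After 3 (w): row=0 col=5 char='c'
After 4 (w): row=0 col=10 char='s'
After 5 ($): row=0 col=18 char='d'
After 6 (l): row=0 col=18 char='d'

Answer: one  cyan sun  wind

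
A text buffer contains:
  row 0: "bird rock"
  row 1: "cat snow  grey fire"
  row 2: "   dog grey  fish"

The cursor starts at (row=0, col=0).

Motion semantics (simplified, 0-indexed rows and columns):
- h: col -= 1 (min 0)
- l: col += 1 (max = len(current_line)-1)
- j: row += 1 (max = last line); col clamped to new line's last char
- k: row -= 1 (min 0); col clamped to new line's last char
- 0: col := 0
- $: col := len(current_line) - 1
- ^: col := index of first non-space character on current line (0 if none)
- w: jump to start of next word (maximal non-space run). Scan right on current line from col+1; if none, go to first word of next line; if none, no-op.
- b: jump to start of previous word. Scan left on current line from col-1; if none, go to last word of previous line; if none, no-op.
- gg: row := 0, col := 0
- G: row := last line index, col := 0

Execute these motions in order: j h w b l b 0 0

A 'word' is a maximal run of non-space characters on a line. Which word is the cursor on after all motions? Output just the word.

After 1 (j): row=1 col=0 char='c'
After 2 (h): row=1 col=0 char='c'
After 3 (w): row=1 col=4 char='s'
After 4 (b): row=1 col=0 char='c'
After 5 (l): row=1 col=1 char='a'
After 6 (b): row=1 col=0 char='c'
After 7 (0): row=1 col=0 char='c'
After 8 (0): row=1 col=0 char='c'

Answer: cat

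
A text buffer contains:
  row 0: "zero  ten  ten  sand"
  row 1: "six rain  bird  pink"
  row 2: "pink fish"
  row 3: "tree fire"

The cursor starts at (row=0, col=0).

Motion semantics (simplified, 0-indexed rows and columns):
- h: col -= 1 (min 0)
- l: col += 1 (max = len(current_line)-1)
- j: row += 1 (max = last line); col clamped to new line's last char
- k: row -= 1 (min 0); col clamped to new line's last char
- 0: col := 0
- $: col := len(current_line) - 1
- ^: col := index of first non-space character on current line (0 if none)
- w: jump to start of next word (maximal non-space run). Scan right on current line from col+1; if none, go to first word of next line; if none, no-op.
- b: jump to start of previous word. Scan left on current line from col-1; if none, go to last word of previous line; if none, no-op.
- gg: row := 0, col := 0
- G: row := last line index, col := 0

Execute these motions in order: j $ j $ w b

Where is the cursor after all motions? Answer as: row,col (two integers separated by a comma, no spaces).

After 1 (j): row=1 col=0 char='s'
After 2 ($): row=1 col=19 char='k'
After 3 (j): row=2 col=8 char='h'
After 4 ($): row=2 col=8 char='h'
After 5 (w): row=3 col=0 char='t'
After 6 (b): row=2 col=5 char='f'

Answer: 2,5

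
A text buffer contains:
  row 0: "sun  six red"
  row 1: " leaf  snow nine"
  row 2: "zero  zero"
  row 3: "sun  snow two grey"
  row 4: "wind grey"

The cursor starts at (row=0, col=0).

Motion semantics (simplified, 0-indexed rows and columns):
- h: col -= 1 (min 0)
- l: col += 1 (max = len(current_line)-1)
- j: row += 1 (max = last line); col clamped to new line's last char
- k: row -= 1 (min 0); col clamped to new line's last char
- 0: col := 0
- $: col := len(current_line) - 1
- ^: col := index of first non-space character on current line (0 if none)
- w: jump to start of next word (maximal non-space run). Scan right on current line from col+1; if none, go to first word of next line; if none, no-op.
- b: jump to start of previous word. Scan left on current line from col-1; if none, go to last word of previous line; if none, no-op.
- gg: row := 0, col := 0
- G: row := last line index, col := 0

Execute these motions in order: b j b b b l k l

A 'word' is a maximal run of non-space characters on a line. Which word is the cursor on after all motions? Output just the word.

After 1 (b): row=0 col=0 char='s'
After 2 (j): row=1 col=0 char='_'
After 3 (b): row=0 col=9 char='r'
After 4 (b): row=0 col=5 char='s'
After 5 (b): row=0 col=0 char='s'
After 6 (l): row=0 col=1 char='u'
After 7 (k): row=0 col=1 char='u'
After 8 (l): row=0 col=2 char='n'

Answer: sun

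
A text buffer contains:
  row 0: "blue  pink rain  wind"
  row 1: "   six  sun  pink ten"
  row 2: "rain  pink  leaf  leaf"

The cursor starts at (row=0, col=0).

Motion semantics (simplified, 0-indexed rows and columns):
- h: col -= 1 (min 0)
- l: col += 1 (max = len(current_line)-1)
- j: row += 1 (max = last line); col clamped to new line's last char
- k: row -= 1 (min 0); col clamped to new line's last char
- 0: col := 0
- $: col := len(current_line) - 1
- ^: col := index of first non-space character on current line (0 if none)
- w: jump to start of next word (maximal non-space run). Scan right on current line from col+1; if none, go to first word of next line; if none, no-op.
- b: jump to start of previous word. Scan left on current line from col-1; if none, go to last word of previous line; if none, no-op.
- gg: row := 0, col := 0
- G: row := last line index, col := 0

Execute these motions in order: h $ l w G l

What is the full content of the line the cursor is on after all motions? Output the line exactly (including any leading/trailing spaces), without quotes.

After 1 (h): row=0 col=0 char='b'
After 2 ($): row=0 col=20 char='d'
After 3 (l): row=0 col=20 char='d'
After 4 (w): row=1 col=3 char='s'
After 5 (G): row=2 col=0 char='r'
After 6 (l): row=2 col=1 char='a'

Answer: rain  pink  leaf  leaf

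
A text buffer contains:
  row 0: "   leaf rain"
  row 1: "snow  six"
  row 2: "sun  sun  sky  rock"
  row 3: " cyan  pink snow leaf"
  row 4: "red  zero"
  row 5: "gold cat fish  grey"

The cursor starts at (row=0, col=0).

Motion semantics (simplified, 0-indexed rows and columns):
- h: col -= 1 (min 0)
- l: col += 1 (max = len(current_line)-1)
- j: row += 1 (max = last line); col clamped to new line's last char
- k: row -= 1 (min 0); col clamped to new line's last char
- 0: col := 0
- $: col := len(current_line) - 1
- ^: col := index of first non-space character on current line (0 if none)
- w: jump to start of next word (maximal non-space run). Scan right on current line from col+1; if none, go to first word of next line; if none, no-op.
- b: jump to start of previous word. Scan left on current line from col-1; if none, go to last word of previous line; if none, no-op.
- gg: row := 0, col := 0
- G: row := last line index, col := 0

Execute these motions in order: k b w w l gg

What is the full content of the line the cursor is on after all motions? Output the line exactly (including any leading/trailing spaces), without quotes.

Answer:    leaf rain

Derivation:
After 1 (k): row=0 col=0 char='_'
After 2 (b): row=0 col=0 char='_'
After 3 (w): row=0 col=3 char='l'
After 4 (w): row=0 col=8 char='r'
After 5 (l): row=0 col=9 char='a'
After 6 (gg): row=0 col=0 char='_'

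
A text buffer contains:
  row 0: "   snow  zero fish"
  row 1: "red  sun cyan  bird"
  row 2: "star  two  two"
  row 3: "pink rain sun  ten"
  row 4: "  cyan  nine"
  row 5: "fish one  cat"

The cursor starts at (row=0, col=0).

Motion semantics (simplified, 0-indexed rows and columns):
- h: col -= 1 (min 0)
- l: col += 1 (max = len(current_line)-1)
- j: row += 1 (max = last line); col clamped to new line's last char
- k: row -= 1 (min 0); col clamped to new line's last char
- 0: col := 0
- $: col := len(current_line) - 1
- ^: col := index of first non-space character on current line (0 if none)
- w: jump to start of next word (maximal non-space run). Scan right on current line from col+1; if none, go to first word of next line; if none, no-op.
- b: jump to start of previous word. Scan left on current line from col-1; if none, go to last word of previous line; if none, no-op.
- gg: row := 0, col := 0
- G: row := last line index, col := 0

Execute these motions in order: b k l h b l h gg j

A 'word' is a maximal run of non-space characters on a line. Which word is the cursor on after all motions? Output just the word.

After 1 (b): row=0 col=0 char='_'
After 2 (k): row=0 col=0 char='_'
After 3 (l): row=0 col=1 char='_'
After 4 (h): row=0 col=0 char='_'
After 5 (b): row=0 col=0 char='_'
After 6 (l): row=0 col=1 char='_'
After 7 (h): row=0 col=0 char='_'
After 8 (gg): row=0 col=0 char='_'
After 9 (j): row=1 col=0 char='r'

Answer: red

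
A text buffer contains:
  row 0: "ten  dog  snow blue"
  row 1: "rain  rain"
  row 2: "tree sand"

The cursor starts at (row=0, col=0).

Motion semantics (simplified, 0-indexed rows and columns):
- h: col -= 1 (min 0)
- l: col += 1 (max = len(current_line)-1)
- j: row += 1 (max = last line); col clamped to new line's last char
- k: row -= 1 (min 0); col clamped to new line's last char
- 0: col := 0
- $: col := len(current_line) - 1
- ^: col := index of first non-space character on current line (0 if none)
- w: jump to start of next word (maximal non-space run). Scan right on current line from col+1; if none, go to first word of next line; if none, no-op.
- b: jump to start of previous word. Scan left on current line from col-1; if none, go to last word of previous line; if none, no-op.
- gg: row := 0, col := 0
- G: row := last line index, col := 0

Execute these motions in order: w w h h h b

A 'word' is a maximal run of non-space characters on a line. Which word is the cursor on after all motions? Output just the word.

Answer: dog

Derivation:
After 1 (w): row=0 col=5 char='d'
After 2 (w): row=0 col=10 char='s'
After 3 (h): row=0 col=9 char='_'
After 4 (h): row=0 col=8 char='_'
After 5 (h): row=0 col=7 char='g'
After 6 (b): row=0 col=5 char='d'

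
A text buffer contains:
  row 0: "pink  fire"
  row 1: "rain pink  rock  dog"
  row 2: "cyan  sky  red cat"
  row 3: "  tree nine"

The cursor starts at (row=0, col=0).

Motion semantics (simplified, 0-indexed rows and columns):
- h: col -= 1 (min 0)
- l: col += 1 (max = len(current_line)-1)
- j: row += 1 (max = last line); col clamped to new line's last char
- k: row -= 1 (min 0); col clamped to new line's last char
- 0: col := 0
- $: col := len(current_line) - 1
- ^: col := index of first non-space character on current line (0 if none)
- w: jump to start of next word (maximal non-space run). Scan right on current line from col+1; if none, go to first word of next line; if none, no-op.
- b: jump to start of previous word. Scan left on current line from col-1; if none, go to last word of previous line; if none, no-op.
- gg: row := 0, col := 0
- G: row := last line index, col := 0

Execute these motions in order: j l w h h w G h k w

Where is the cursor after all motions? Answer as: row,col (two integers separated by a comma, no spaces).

After 1 (j): row=1 col=0 char='r'
After 2 (l): row=1 col=1 char='a'
After 3 (w): row=1 col=5 char='p'
After 4 (h): row=1 col=4 char='_'
After 5 (h): row=1 col=3 char='n'
After 6 (w): row=1 col=5 char='p'
After 7 (G): row=3 col=0 char='_'
After 8 (h): row=3 col=0 char='_'
After 9 (k): row=2 col=0 char='c'
After 10 (w): row=2 col=6 char='s'

Answer: 2,6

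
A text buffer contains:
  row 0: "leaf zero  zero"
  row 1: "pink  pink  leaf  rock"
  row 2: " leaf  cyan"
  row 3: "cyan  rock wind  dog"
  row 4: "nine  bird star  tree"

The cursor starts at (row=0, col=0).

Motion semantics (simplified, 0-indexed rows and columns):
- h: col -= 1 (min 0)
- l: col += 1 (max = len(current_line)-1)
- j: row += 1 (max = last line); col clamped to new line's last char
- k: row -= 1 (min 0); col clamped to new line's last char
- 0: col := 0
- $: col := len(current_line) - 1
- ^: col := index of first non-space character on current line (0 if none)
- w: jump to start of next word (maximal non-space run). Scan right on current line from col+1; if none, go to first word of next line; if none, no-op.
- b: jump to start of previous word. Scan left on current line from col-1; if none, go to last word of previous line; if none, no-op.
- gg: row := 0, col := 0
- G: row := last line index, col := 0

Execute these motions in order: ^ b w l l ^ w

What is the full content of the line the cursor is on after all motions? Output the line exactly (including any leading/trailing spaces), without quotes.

Answer: leaf zero  zero

Derivation:
After 1 (^): row=0 col=0 char='l'
After 2 (b): row=0 col=0 char='l'
After 3 (w): row=0 col=5 char='z'
After 4 (l): row=0 col=6 char='e'
After 5 (l): row=0 col=7 char='r'
After 6 (^): row=0 col=0 char='l'
After 7 (w): row=0 col=5 char='z'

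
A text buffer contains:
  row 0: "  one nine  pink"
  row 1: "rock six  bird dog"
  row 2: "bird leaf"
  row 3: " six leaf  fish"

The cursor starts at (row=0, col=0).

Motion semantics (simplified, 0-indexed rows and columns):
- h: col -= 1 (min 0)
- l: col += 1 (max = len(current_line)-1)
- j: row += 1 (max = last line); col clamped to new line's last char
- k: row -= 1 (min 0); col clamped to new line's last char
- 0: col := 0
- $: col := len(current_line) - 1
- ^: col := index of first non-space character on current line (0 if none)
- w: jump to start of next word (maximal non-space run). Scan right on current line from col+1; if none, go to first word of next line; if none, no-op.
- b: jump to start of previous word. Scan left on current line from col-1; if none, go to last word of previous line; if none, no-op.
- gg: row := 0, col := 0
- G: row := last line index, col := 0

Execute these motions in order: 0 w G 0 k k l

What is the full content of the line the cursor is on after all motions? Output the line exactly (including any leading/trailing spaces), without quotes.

After 1 (0): row=0 col=0 char='_'
After 2 (w): row=0 col=2 char='o'
After 3 (G): row=3 col=0 char='_'
After 4 (0): row=3 col=0 char='_'
After 5 (k): row=2 col=0 char='b'
After 6 (k): row=1 col=0 char='r'
After 7 (l): row=1 col=1 char='o'

Answer: rock six  bird dog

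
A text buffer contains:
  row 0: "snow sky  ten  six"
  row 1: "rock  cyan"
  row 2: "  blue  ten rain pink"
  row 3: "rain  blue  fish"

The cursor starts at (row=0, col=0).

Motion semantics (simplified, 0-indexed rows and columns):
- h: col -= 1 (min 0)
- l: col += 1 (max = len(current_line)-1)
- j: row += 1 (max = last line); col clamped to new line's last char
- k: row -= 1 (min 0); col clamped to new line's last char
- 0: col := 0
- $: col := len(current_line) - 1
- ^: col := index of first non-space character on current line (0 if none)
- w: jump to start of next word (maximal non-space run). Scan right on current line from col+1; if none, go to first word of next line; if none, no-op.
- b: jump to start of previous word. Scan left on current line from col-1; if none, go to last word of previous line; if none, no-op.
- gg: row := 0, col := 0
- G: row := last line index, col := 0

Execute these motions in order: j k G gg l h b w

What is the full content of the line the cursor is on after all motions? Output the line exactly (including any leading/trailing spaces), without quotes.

After 1 (j): row=1 col=0 char='r'
After 2 (k): row=0 col=0 char='s'
After 3 (G): row=3 col=0 char='r'
After 4 (gg): row=0 col=0 char='s'
After 5 (l): row=0 col=1 char='n'
After 6 (h): row=0 col=0 char='s'
After 7 (b): row=0 col=0 char='s'
After 8 (w): row=0 col=5 char='s'

Answer: snow sky  ten  six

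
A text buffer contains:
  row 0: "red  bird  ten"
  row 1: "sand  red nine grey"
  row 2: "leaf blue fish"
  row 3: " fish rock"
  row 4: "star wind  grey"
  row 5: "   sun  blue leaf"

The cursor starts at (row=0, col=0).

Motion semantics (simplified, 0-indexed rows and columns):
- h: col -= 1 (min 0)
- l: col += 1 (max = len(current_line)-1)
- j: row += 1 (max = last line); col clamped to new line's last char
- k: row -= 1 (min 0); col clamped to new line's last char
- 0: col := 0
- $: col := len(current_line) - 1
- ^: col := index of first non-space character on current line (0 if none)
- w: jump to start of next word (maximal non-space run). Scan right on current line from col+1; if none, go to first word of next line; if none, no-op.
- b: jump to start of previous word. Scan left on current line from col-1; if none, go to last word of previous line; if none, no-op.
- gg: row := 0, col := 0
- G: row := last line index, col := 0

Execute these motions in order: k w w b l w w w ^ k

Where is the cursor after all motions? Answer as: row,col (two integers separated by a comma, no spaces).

After 1 (k): row=0 col=0 char='r'
After 2 (w): row=0 col=5 char='b'
After 3 (w): row=0 col=11 char='t'
After 4 (b): row=0 col=5 char='b'
After 5 (l): row=0 col=6 char='i'
After 6 (w): row=0 col=11 char='t'
After 7 (w): row=1 col=0 char='s'
After 8 (w): row=1 col=6 char='r'
After 9 (^): row=1 col=0 char='s'
After 10 (k): row=0 col=0 char='r'

Answer: 0,0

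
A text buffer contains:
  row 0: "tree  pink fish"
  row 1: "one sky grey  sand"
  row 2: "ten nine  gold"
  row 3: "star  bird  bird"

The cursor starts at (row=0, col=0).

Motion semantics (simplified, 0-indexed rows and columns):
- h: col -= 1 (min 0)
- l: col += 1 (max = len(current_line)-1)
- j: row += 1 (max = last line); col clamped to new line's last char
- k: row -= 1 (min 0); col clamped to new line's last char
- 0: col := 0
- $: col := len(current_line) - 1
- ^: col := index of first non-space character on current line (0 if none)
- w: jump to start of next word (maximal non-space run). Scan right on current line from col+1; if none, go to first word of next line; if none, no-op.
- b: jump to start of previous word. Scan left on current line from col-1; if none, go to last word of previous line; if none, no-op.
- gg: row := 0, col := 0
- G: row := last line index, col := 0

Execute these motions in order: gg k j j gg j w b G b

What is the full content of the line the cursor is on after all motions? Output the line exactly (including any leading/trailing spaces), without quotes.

Answer: ten nine  gold

Derivation:
After 1 (gg): row=0 col=0 char='t'
After 2 (k): row=0 col=0 char='t'
After 3 (j): row=1 col=0 char='o'
After 4 (j): row=2 col=0 char='t'
After 5 (gg): row=0 col=0 char='t'
After 6 (j): row=1 col=0 char='o'
After 7 (w): row=1 col=4 char='s'
After 8 (b): row=1 col=0 char='o'
After 9 (G): row=3 col=0 char='s'
After 10 (b): row=2 col=10 char='g'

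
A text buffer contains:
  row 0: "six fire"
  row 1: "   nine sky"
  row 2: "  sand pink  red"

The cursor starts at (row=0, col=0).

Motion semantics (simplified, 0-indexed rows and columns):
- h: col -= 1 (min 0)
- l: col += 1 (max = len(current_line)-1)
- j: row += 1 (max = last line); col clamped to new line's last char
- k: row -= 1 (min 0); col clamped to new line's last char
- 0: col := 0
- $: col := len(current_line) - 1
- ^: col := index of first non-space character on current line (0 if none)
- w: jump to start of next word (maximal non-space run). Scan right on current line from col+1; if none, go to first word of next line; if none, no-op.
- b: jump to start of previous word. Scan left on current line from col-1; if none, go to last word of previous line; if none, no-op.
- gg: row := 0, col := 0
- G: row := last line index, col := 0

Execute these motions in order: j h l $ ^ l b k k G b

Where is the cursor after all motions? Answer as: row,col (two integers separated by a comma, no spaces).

Answer: 1,8

Derivation:
After 1 (j): row=1 col=0 char='_'
After 2 (h): row=1 col=0 char='_'
After 3 (l): row=1 col=1 char='_'
After 4 ($): row=1 col=10 char='y'
After 5 (^): row=1 col=3 char='n'
After 6 (l): row=1 col=4 char='i'
After 7 (b): row=1 col=3 char='n'
After 8 (k): row=0 col=3 char='_'
After 9 (k): row=0 col=3 char='_'
After 10 (G): row=2 col=0 char='_'
After 11 (b): row=1 col=8 char='s'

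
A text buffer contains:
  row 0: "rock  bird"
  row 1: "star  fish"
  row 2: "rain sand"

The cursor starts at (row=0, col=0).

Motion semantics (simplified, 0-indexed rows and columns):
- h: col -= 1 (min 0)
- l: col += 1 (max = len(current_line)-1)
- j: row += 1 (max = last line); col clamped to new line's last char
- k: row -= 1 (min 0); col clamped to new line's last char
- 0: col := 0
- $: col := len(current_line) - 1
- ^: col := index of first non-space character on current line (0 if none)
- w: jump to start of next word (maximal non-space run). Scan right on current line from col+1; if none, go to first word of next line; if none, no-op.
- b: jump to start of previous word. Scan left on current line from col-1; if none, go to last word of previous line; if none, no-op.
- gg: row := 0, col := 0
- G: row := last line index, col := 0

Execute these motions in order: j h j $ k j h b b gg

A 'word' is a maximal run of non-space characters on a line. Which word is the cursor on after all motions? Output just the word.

Answer: rock

Derivation:
After 1 (j): row=1 col=0 char='s'
After 2 (h): row=1 col=0 char='s'
After 3 (j): row=2 col=0 char='r'
After 4 ($): row=2 col=8 char='d'
After 5 (k): row=1 col=8 char='s'
After 6 (j): row=2 col=8 char='d'
After 7 (h): row=2 col=7 char='n'
After 8 (b): row=2 col=5 char='s'
After 9 (b): row=2 col=0 char='r'
After 10 (gg): row=0 col=0 char='r'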